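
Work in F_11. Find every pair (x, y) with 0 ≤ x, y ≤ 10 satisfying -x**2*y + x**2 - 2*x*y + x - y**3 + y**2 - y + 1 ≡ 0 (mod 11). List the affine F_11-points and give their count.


Affine F_11-points: {(0, 1), (1, 7), (2, 4), (3, 4), (4, 2), (4, 8), (6, 7), (7, 5), (8, 8), (10, 5)}; count = 10.

For each of the 121 pairs (x, y) ∈ F_11², evaluate f(x, y) mod 11. Record the zeros.
  x = 0: [0↦1, 1↦0, 2↦6, 3↦2, 4↦4, 5↦6, 6↦2, 7↦8, 8↦7, 9↦4, 10↦4]  zeros at y ∈ {1}
  x = 1: [0↦3, 1↦10, 2↦2, 3↦6, 4↦5, 5↦4, 6↦8, 7↦0, 8↦7, 9↦1, 10↦9]  zeros at y ∈ {7}
  x = 2: [0↦7, 1↦9, 2↦7, 3↦6, 4↦0, 5↦5, 6↦4, 7↦2, 8↦4, 9↦4, 10↦7]  zeros at y ∈ {4}
  x = 3: [0↦2, 1↦8, 2↦10, 3↦2, 4↦0, 5↦9, 6↦1, 7↦3, 8↦9, 9↦2, 10↦9]  zeros at y ∈ {4}
  x = 4: [0↦10, 1↦7, 2↦0, 3↦5, 4↦5, 5↦5, 6↦10, 7↦3, 8↦0, 9↦6, 10↦4]  zeros at y ∈ {2, 8}
  x = 5: [0↦9, 1↦6, 2↦10, 3↦4, 4↦4, 5↦4, 6↦9, 7↦2, 8↦10, 9↦5, 10↦3]  zeros at y ∈ ∅
  x = 6: [0↦10, 1↦5, 2↦7, 3↦10, 4↦8, 5↦6, 6↦9, 7↦0, 8↦6, 9↦10, 10↦6]  zeros at y ∈ {7}
  x = 7: [0↦2, 1↦4, 2↦2, 3↦1, 4↦6, 5↦0, 6↦10, 7↦8, 8↦10, 9↦10, 10↦2]  zeros at y ∈ {5}
  x = 8: [0↦7, 1↦3, 2↦6, 3↦10, 4↦9, 5↦8, 6↦1, 7↦4, 8↦0, 9↦5, 10↦2]  zeros at y ∈ {8}
  x = 9: [0↦3, 1↦2, 2↦8, 3↦4, 4↦6, 5↦8, 6↦4, 7↦10, 8↦9, 9↦6, 10↦6]  zeros at y ∈ ∅
  x = 10: [0↦1, 1↦1, 2↦8, 3↦5, 4↦8, 5↦0, 6↦8, 7↦4, 8↦4, 9↦2, 10↦3]  zeros at y ∈ {5}
Collecting zeros: affine points = {(0, 1), (1, 7), (2, 4), (3, 4), (4, 2), (4, 8), (6, 7), (7, 5), (8, 8), (10, 5)}.
Total count |C(F_11)_aff| = 10.


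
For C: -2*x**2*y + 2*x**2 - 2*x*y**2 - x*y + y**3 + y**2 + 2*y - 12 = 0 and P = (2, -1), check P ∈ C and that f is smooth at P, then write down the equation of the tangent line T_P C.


Tangent line at P: 15*x + y - 29 = 0.

Step 1: f(2, -1) = 0, so P lies on C.
Step 2: partial derivatives
  f_x(x, y) = -4*x*y + 4*x - 2*y**2 - y, f_y(x, y) = -2*x**2 - 4*x*y - x + 3*y**2 + 2*y + 2.
  f_x(P) = 15, f_y(P) = 1 (gradient nonzero, so P is smooth).
Step 3: tangent line at P: 15·(x − 2) + 1·(y − -1) = 0.
Expanding: 15*x + y - 29 = 0.


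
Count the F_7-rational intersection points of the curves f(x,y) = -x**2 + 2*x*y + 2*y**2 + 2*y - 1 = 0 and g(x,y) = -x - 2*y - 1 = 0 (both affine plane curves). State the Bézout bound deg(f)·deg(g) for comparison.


Common zeros: ∅; count = 0; Bézout bound = 2.

deg(f) = 2, deg(g) = 1, so Bézout bound = 2.
Scan x ∈ F_7. For each x, list the y ∈ F_7 with f(x, y) ≡ 0 and those with g(x, y) ≡ 0 (mod 7); the common zeros in that column are the intersection.
  x = 0: f ≡ 0 at y ∈ ∅; g ≡ 0 at y ∈ {3}; common: ∅.
  x = 1: f ≡ 0 at y ∈ {2, 3}; g ≡ 0 at y ∈ {6}; common: ∅.
  x = 2: f ≡ 0 at y ∈ ∅; g ≡ 0 at y ∈ {2}; common: ∅.
  x = 3: f ≡ 0 at y ∈ {1, 2}; g ≡ 0 at y ∈ {5}; common: ∅.
  x = 4: f ≡ 0 at y ∈ ∅; g ≡ 0 at y ∈ {1}; common: ∅.
  x = 5: f ≡ 0 at y ∈ {3, 5}; g ≡ 0 at y ∈ {4}; common: ∅.
  x = 6: f ≡ 0 at y ∈ {1, 6}; g ≡ 0 at y ∈ {0}; common: ∅.
Collecting: common zeros = ∅, so the count is 0.
Comparison with the Bézout bound: 0 ≤ 2 = deg(f)·deg(g), as expected for curves with no common component (the affine F_7-count falls short of the bound because intersections may lie at infinity, over extension fields, or carry multiplicity).


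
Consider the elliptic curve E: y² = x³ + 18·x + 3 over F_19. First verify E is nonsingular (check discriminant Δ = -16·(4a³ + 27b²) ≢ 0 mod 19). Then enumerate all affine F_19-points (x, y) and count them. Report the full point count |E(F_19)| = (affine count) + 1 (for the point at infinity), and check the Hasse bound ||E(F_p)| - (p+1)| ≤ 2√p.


Affine points = {(2, 3), (2, 16), (4, 5), (4, 14), (5, 3), (5, 16), (6, 2), (6, 17), (7, 4), (7, 15), (9, 1), (9, 18), (10, 9), (10, 10), (12, 3), (12, 16), (14, 4), (14, 15), (15, 0), (16, 6), (16, 13), (17, 4), (17, 15)}; affine count = 23; |E(F_19)| = 24.

Discriminant check: Δ ∝ 4a³ + 27b² = 4·18³ + 27·3² = 4·5832 + 27·9 ≡ 11 (mod 19). Nonzero ⇒ E is nonsingular.
For each x ∈ F_19, compute rhs = x³ + 18·x + 3 mod 19, then count y ∈ F_19 with y² ≡ rhs.
  x = 0: rhs = 3, matching y values: none (0 points).
  x = 1: rhs = 3, matching y values: none (0 points).
  x = 2: rhs = 9, matching y values: 3, 16 (2 points).
  x = 3: rhs = 8, matching y values: none (0 points).
  x = 4: rhs = 6, matching y values: 5, 14 (2 points).
  x = 5: rhs = 9, matching y values: 3, 16 (2 points).
  x = 6: rhs = 4, matching y values: 2, 17 (2 points).
  x = 7: rhs = 16, matching y values: 4, 15 (2 points).
  x = 8: rhs = 13, matching y values: none (0 points).
  x = 9: rhs = 1, matching y values: 1, 18 (2 points).
  x = 10: rhs = 5, matching y values: 9, 10 (2 points).
  x = 11: rhs = 12, matching y values: none (0 points).
  x = 12: rhs = 9, matching y values: 3, 16 (2 points).
  x = 13: rhs = 2, matching y values: none (0 points).
  x = 14: rhs = 16, matching y values: 4, 15 (2 points).
  x = 15: rhs = 0, matching y values: 0 (1 points).
  x = 16: rhs = 17, matching y values: 6, 13 (2 points).
  x = 17: rhs = 16, matching y values: 4, 15 (2 points).
  x = 18: rhs = 3, matching y values: none (0 points).
Total affine count: 23.
Full point count |E(F_19)| = 23 + 1 = 24.
Hasse bound: |24 − (19+1)| = |4| = 4 ≤ 2√19 ≈ 8.7178 ✓.


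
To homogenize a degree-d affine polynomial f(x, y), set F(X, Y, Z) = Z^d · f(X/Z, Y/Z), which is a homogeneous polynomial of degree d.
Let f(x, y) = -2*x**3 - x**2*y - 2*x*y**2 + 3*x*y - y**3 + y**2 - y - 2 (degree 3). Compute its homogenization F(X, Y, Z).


F(X, Y, Z) = -2*X**3 - X**2*Y - 2*X*Y**2 + 3*X*Y*Z - Y**3 + Y**2*Z - Y*Z**2 - 2*Z**3

deg(f) = 3.
Substitute x = X/Z, y = Y/Z into f, then multiply by Z^3.
  monomial -2·x^3·y^0 ↦ -2·X^3·Y^0·Z^0.
  monomial -1·x^2·y^1 ↦ -1·X^2·Y^1·Z^0.
  monomial -2·x^1·y^2 ↦ -2·X^1·Y^2·Z^0.
  monomial 3·x^1·y^1 ↦ 3·X^1·Y^1·Z^1.
  monomial -1·x^0·y^3 ↦ -1·X^0·Y^3·Z^0.
  monomial 1·x^0·y^2 ↦ 1·X^0·Y^2·Z^1.
  monomial -1·x^0·y^1 ↦ -1·X^0·Y^1·Z^2.
  monomial -2·x^0·y^0 ↦ -2·X^0·Y^0·Z^3.
Collecting: F(X, Y, Z) = -2*X**3 - X**2*Y - 2*X*Y**2 + 3*X*Y*Z - Y**3 + Y**2*Z - Y*Z**2 - 2*Z**3.


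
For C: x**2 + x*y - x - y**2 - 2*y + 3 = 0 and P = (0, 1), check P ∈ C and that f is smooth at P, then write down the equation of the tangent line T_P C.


Tangent line at P: 4 - 4*y = 0.

Step 1: f(0, 1) = 0, so P lies on C.
Step 2: partial derivatives
  f_x(x, y) = 2*x + y - 1, f_y(x, y) = x - 2*y - 2.
  f_x(P) = 0, f_y(P) = -4 (gradient nonzero, so P is smooth).
Step 3: tangent line at P: 0·(x − 0) + -4·(y − 1) = 0.
Expanding: 4 - 4*y = 0.


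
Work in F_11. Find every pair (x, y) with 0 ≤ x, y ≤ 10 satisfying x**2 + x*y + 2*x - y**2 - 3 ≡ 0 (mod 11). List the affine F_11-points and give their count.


Affine F_11-points: {(1, 0), (1, 1), (4, 7), (4, 8), (7, 1), (7, 6), (8, 0), (8, 8), (9, 2), (9, 7)}; count = 10.

For each of the 121 pairs (x, y) ∈ F_11², evaluate f(x, y) mod 11. Record the zeros.
  x = 0: [0↦8, 1↦7, 2↦4, 3↦10, 4↦3, 5↦5, 6↦5, 7↦3, 8↦10, 9↦4, 10↦7]  zeros at y ∈ ∅
  x = 1: [0↦0, 1↦0, 2↦9, 3↦5, 4↦10, 5↦2, 6↦3, 7↦2, 8↦10, 9↦5, 10↦9]  zeros at y ∈ {0, 1}
  x = 2: [0↦5, 1↦6, 2↦5, 3↦2, 4↦8, 5↦1, 6↦3, 7↦3, 8↦1, 9↦8, 10↦2]  zeros at y ∈ ∅
  x = 3: [0↦1, 1↦3, 2↦3, 3↦1, 4↦8, 5↦2, 6↦5, 7↦6, 8↦5, 9↦2, 10↦8]  zeros at y ∈ ∅
  x = 4: [0↦10, 1↦2, 2↦3, 3↦2, 4↦10, 5↦5, 6↦9, 7↦0, 8↦0, 9↦9, 10↦5]  zeros at y ∈ {7, 8}
  x = 5: [0↦10, 1↦3, 2↦5, 3↦5, 4↦3, 5↦10, 6↦4, 7↦7, 8↦8, 9↦7, 10↦4]  zeros at y ∈ ∅
  x = 6: [0↦1, 1↦6, 2↦9, 3↦10, 4↦9, 5↦6, 6↦1, 7↦5, 8↦7, 9↦7, 10↦5]  zeros at y ∈ ∅
  x = 7: [0↦5, 1↦0, 2↦4, 3↦6, 4↦6, 5↦4, 6↦0, 7↦5, 8↦8, 9↦9, 10↦8]  zeros at y ∈ {1, 6}
  x = 8: [0↦0, 1↦7, 2↦1, 3↦4, 4↦5, 5↦4, 6↦1, 7↦7, 8↦0, 9↦2, 10↦2]  zeros at y ∈ {0, 8}
  x = 9: [0↦8, 1↦5, 2↦0, 3↦4, 4↦6, 5↦6, 6↦4, 7↦0, 8↦5, 9↦8, 10↦9]  zeros at y ∈ {2, 7}
  x = 10: [0↦7, 1↦5, 2↦1, 3↦6, 4↦9, 5↦10, 6↦9, 7↦6, 8↦1, 9↦5, 10↦7]  zeros at y ∈ ∅
Collecting zeros: affine points = {(1, 0), (1, 1), (4, 7), (4, 8), (7, 1), (7, 6), (8, 0), (8, 8), (9, 2), (9, 7)}.
Total count |C(F_11)_aff| = 10.


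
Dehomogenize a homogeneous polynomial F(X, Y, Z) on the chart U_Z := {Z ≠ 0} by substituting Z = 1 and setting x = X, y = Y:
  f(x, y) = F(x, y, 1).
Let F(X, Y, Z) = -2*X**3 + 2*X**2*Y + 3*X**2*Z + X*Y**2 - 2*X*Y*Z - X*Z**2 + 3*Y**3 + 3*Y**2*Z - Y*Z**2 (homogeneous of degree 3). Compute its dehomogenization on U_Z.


f(x, y) = -2*x**3 + 2*x**2*y + 3*x**2 + x*y**2 - 2*x*y - x + 3*y**3 + 3*y**2 - y

On U_Z we set Z = 1. Each monomial c·X^i·Y^j·Z^k in F becomes c·x^i·y^j·1^k = c·x^i·y^j.
Substituting Z = 1: F(X, Y, 1) = -2*x**3 + 2*x**2*y + 3*x**2 + x*y**2 - 2*x*y - x + 3*y**3 + 3*y**2 - y.
Note: deg(f) ≤ deg(F) = 3; strict inequality happens when F is divisible by Z (lost terms).


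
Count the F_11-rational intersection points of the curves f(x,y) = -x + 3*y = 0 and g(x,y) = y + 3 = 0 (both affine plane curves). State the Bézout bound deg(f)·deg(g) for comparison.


Common zeros: {(2, 8)}; count = 1; Bézout bound = 1.

deg(f) = 1, deg(g) = 1, so Bézout bound = 1.
Scan x ∈ F_11. For each x, list the y ∈ F_11 with f(x, y) ≡ 0 and those with g(x, y) ≡ 0 (mod 11); the common zeros in that column are the intersection.
  x = 0: f ≡ 0 at y ∈ {0}; g ≡ 0 at y ∈ {8}; common: ∅.
  x = 1: f ≡ 0 at y ∈ {4}; g ≡ 0 at y ∈ {8}; common: ∅.
  x = 2: f ≡ 0 at y ∈ {8}; g ≡ 0 at y ∈ {8}; common: {8}.
  x = 3: f ≡ 0 at y ∈ {1}; g ≡ 0 at y ∈ {8}; common: ∅.
  x = 4: f ≡ 0 at y ∈ {5}; g ≡ 0 at y ∈ {8}; common: ∅.
  x = 5: f ≡ 0 at y ∈ {9}; g ≡ 0 at y ∈ {8}; common: ∅.
  x = 6: f ≡ 0 at y ∈ {2}; g ≡ 0 at y ∈ {8}; common: ∅.
  x = 7: f ≡ 0 at y ∈ {6}; g ≡ 0 at y ∈ {8}; common: ∅.
  x = 8: f ≡ 0 at y ∈ {10}; g ≡ 0 at y ∈ {8}; common: ∅.
  x = 9: f ≡ 0 at y ∈ {3}; g ≡ 0 at y ∈ {8}; common: ∅.
  x = 10: f ≡ 0 at y ∈ {7}; g ≡ 0 at y ∈ {8}; common: ∅.
Collecting: common zeros = {(2, 8)}, so the count is 1.
Comparison with the Bézout bound: 1 ≤ 1 = deg(f)·deg(g), as expected for curves with no common component (the bound is attained).


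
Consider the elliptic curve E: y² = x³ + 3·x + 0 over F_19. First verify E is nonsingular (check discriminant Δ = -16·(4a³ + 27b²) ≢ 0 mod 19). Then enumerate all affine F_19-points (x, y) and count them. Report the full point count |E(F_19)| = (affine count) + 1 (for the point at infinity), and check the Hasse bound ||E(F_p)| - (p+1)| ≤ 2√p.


Affine points = {(0, 0), (1, 2), (1, 17), (3, 6), (3, 13), (4, 0), (5, 8), (5, 11), (6, 5), (6, 14), (8, 2), (8, 17), (10, 2), (10, 17), (12, 4), (12, 15), (15, 0), (17, 9), (17, 10)}; affine count = 19; |E(F_19)| = 20.

Discriminant check: Δ ∝ 4a³ + 27b² = 4·3³ + 27·0² = 4·27 + 27·0 ≡ 13 (mod 19). Nonzero ⇒ E is nonsingular.
For each x ∈ F_19, compute rhs = x³ + 3·x + 0 mod 19, then count y ∈ F_19 with y² ≡ rhs.
  x = 0: rhs = 0, matching y values: 0 (1 points).
  x = 1: rhs = 4, matching y values: 2, 17 (2 points).
  x = 2: rhs = 14, matching y values: none (0 points).
  x = 3: rhs = 17, matching y values: 6, 13 (2 points).
  x = 4: rhs = 0, matching y values: 0 (1 points).
  x = 5: rhs = 7, matching y values: 8, 11 (2 points).
  x = 6: rhs = 6, matching y values: 5, 14 (2 points).
  x = 7: rhs = 3, matching y values: none (0 points).
  x = 8: rhs = 4, matching y values: 2, 17 (2 points).
  x = 9: rhs = 15, matching y values: none (0 points).
  x = 10: rhs = 4, matching y values: 2, 17 (2 points).
  x = 11: rhs = 15, matching y values: none (0 points).
  x = 12: rhs = 16, matching y values: 4, 15 (2 points).
  x = 13: rhs = 13, matching y values: none (0 points).
  x = 14: rhs = 12, matching y values: none (0 points).
  x = 15: rhs = 0, matching y values: 0 (1 points).
  x = 16: rhs = 2, matching y values: none (0 points).
  x = 17: rhs = 5, matching y values: 9, 10 (2 points).
  x = 18: rhs = 15, matching y values: none (0 points).
Total affine count: 19.
Full point count |E(F_19)| = 19 + 1 = 20.
Hasse bound: |20 − (19+1)| = |0| = 0 ≤ 2√19 ≈ 8.7178 ✓.


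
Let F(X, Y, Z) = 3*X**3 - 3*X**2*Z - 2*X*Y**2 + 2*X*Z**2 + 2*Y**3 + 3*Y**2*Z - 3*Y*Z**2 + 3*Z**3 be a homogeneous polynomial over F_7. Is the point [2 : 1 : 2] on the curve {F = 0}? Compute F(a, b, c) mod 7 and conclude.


F(2,1,2) ≡ 4 (mod 7); P is NOT on the curve.

Evaluate F(2, 1, 2) term-by-term (mod 7).
  3*X**3 ↦ 3·8·1·1 = 24
  -3*X**2*Z ↦ -3·4·1·2 = -24
  -2*X*Y**2 ↦ -2·2·1·1 = -4
  2*X*Z**2 ↦ 2·2·1·4 = 16
  2*Y**3 ↦ 2·1·1·1 = 2
  3*Y**2*Z ↦ 3·1·1·2 = 6
  -3*Y*Z**2 ↦ -3·1·1·4 = -12
  3*Z**3 ↦ 3·1·1·8 = 24
Sum: F(2, 1, 2) = (24) + (-24) + (-4) + (16) + (2) + (6) + (-12) + (24) = 32.
Reducing mod 7: 32 ≡ 4 (mod 7).
Since F(a, b, c) ≡ 4 ≠ 0 (mod 7), P does NOT lie on the curve.


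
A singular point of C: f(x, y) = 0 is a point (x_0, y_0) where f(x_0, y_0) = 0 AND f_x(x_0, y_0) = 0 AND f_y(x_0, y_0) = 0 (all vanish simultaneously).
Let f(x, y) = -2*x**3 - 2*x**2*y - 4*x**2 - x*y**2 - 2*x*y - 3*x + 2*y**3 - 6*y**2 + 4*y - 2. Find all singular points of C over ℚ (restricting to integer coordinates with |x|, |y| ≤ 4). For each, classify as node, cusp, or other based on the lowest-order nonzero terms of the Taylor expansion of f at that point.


Singular points: {(-1, 1)}; classification: cusp.

Compute partial derivatives:
  f_x = -6*x**2 - 4*x*y - 8*x - y**2 - 2*y - 3.
  f_y = -2*x**2 - 2*x*y - 2*x + 6*y**2 - 12*y + 4.
Scan x_0 ∈ {−4, ..., 4}. For each x_0, f_y(x_0, y) is a polynomial in y; find its integer roots y ∈ {−4, ..., 4}, then test f_x and f at those candidates.
  x = -4: f_y(-4, y) = 6*y**2 - 4*y - 20; no integer root y with |y| ≤ 4.
  x = -3: f_y(-3, y) = 6*y**2 - 6*y - 8; no integer root y with |y| ≤ 4.
  x = -2: f_y(-2, y) = 6*y**2 - 8*y; vanishes at y ∈ {0}. (-2, 0): f_x = -11 ≠ 0.
  x = -1: f_y(-1, y) = 6*y**2 - 10*y + 4; vanishes at y ∈ {1}. (-1, 1): f_x = 0, f = 0 — SINGULAR.
  x = 0: f_y(0, y) = 6*y**2 - 12*y + 4; no integer root y with |y| ≤ 4.
  x = 1: f_y(1, y) = 6*y**2 - 14*y; vanishes at y ∈ {0}. (1, 0): f_x = -17 ≠ 0.
  x = 2: f_y(2, y) = 6*y**2 - 16*y - 8; no integer root y with |y| ≤ 4.
  x = 3: f_y(3, y) = 6*y**2 - 18*y - 20; no integer root y with |y| ≤ 4.
  x = 4: f_y(4, y) = 6*y**2 - 20*y - 36; no integer root y with |y| ≤ 4.
Only singular point on the grid: (-1, 1).
Classify: substitute x = -1 + u, y = 1 + v and expand: f = -2*u**3 - 2*u**2*v - u*v**2 + 2*v**3 + v**2.
No constant or linear terms (consistent with a singular point). Quadratic part: v**2. Cubic part: -2*u**3 - 2*u**2*v - u*v**2 + 2*v**3.
The quadratic part v**2 is a perfect square, so there is a single (double) tangent line v = 0, i.e. y = 1. Restricting the cubic part to that line (v = 0) leaves -2*u**3 ≠ 0, so f is not divisible by v and the branch is v² ≈ 2*u**3 to lowest order — this is a cusp.
Classification: cusp.


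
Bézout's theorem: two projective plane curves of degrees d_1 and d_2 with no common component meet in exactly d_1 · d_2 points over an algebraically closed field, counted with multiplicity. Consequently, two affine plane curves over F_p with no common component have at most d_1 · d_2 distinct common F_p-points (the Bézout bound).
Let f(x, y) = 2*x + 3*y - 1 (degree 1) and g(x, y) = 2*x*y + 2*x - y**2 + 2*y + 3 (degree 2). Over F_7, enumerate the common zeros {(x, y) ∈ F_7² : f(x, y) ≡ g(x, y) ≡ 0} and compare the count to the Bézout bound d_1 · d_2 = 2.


Common zeros: {(2, 6), (6, 1)}; count = 2; Bézout bound = 2.

deg(f) = 1, deg(g) = 2, so Bézout bound = 2.
Scan x ∈ F_7. For each x, list the y ∈ F_7 with f(x, y) ≡ 0 and those with g(x, y) ≡ 0 (mod 7); the common zeros in that column are the intersection.
  x = 0: f ≡ 0 at y ∈ {5}; g ≡ 0 at y ∈ {3, 6}; common: ∅.
  x = 1: f ≡ 0 at y ∈ {2}; g ≡ 0 at y ∈ {5, 6}; common: ∅.
  x = 2: f ≡ 0 at y ∈ {6}; g ≡ 0 at y ∈ {0, 6}; common: {6}.
  x = 3: f ≡ 0 at y ∈ {3}; g ≡ 0 at y ∈ {2, 6}; common: ∅.
  x = 4: f ≡ 0 at y ∈ {0}; g ≡ 0 at y ∈ {4, 6}; common: ∅.
  x = 5: f ≡ 0 at y ∈ {4}; g ≡ 0 at y ∈ {6}; common: ∅.
  x = 6: f ≡ 0 at y ∈ {1}; g ≡ 0 at y ∈ {1, 6}; common: {1}.
Collecting: common zeros = {(2, 6), (6, 1)}, so the count is 2.
Comparison with the Bézout bound: 2 ≤ 2 = deg(f)·deg(g), as expected for curves with no common component (the bound is attained).


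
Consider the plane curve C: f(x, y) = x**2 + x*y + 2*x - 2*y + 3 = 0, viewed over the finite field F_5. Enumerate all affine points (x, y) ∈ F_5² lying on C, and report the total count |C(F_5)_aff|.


Affine F_5-points: {(0, 4), (1, 1), (3, 2), (4, 4)}; count = 4.

For each of the 25 pairs (x, y) ∈ F_5², evaluate f(x, y) mod 5. Record the zeros.
  x = 0: [0↦3, 1↦1, 2↦4, 3↦2, 4↦0]  zeros at y ∈ {4}
  x = 1: [0↦1, 1↦0, 2↦4, 3↦3, 4↦2]  zeros at y ∈ {1}
  x = 2: [0↦1, 1↦1, 2↦1, 3↦1, 4↦1]  zeros at y ∈ ∅
  x = 3: [0↦3, 1↦4, 2↦0, 3↦1, 4↦2]  zeros at y ∈ {2}
  x = 4: [0↦2, 1↦4, 2↦1, 3↦3, 4↦0]  zeros at y ∈ {4}
Collecting zeros: affine points = {(0, 4), (1, 1), (3, 2), (4, 4)}.
Total count |C(F_5)_aff| = 4.


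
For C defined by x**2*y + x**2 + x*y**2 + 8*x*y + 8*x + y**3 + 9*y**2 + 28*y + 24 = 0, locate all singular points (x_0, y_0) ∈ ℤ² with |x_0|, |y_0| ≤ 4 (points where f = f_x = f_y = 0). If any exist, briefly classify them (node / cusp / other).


Singular points: {(-2, -2)}; classification: node.

Compute partial derivatives:
  f_x = 2*x*y + 2*x + y**2 + 8*y + 8.
  f_y = x**2 + 2*x*y + 8*x + 3*y**2 + 18*y + 28.
Scan x_0 ∈ {−4, ..., 4}. For each x_0, f_y(x_0, y) is a polynomial in y; find its integer roots y ∈ {−4, ..., 4}, then test f_x and f at those candidates.
  x = -4: f_y(-4, y) = 3*y**2 + 10*y + 12; no integer root y with |y| ≤ 4.
  x = -3: f_y(-3, y) = 3*y**2 + 12*y + 13; no integer root y with |y| ≤ 4.
  x = -2: f_y(-2, y) = 3*y**2 + 14*y + 16; vanishes at y ∈ {-2}. (-2, -2): f_x = 0, f = 0 — SINGULAR.
  x = -1: f_y(-1, y) = 3*y**2 + 16*y + 21; vanishes at y ∈ {-3}. (-1, -3): f_x = -3 ≠ 0.
  x = 0: f_y(0, y) = 3*y**2 + 18*y + 28; no integer root y with |y| ≤ 4.
  x = 1: f_y(1, y) = 3*y**2 + 20*y + 37; no integer root y with |y| ≤ 4.
  x = 2: f_y(2, y) = 3*y**2 + 22*y + 48; no integer root y with |y| ≤ 4.
  x = 3: f_y(3, y) = 3*y**2 + 24*y + 61; no integer root y with |y| ≤ 4.
  x = 4: f_y(4, y) = 3*y**2 + 26*y + 76; no integer root y with |y| ≤ 4.
Only singular point on the grid: (-2, -2).
Classify: substitute x = -2 + u, y = -2 + v and expand: f = u**2*v - u**2 + u*v**2 + v**3 + v**2.
No constant or linear terms (consistent with a singular point). Quadratic part: -u**2 + v**2. Cubic part: u**2*v + u*v**2 + v**3.
The quadratic part v**2 - u**2 = (v − u)(v + u) splits into two distinct linear factors, so there are two distinct tangent lines y − -2 = ±(x − -2) — this is a node (ordinary double point).
Classification: node.


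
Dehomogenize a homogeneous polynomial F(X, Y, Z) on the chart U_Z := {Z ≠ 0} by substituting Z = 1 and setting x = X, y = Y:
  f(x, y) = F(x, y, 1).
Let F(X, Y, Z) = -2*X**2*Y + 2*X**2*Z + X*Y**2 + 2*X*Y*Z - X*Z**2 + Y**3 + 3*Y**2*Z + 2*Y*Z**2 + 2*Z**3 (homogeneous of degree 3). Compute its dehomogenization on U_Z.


f(x, y) = -2*x**2*y + 2*x**2 + x*y**2 + 2*x*y - x + y**3 + 3*y**2 + 2*y + 2

On U_Z we set Z = 1. Each monomial c·X^i·Y^j·Z^k in F becomes c·x^i·y^j·1^k = c·x^i·y^j.
Substituting Z = 1: F(X, Y, 1) = -2*x**2*y + 2*x**2 + x*y**2 + 2*x*y - x + y**3 + 3*y**2 + 2*y + 2.
Note: deg(f) ≤ deg(F) = 3; strict inequality happens when F is divisible by Z (lost terms).


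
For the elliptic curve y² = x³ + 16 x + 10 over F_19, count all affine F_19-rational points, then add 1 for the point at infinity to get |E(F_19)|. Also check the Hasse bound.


Affine points = {(3, 3), (3, 16), (4, 9), (4, 10), (5, 5), (5, 14), (7, 3), (7, 16), (8, 2), (8, 17), (9, 3), (9, 16), (10, 7), (10, 12), (11, 4), (11, 15), (12, 7), (12, 12), (16, 7), (16, 12)}; affine count = 20; |E(F_19)| = 21.

Discriminant check: Δ ∝ 4a³ + 27b² = 4·16³ + 27·10² = 4·4096 + 27·100 ≡ 8 (mod 19). Nonzero ⇒ E is nonsingular.
For each x ∈ F_19, compute rhs = x³ + 16·x + 10 mod 19, then count y ∈ F_19 with y² ≡ rhs.
  x = 0: rhs = 10, matching y values: none (0 points).
  x = 1: rhs = 8, matching y values: none (0 points).
  x = 2: rhs = 12, matching y values: none (0 points).
  x = 3: rhs = 9, matching y values: 3, 16 (2 points).
  x = 4: rhs = 5, matching y values: 9, 10 (2 points).
  x = 5: rhs = 6, matching y values: 5, 14 (2 points).
  x = 6: rhs = 18, matching y values: none (0 points).
  x = 7: rhs = 9, matching y values: 3, 16 (2 points).
  x = 8: rhs = 4, matching y values: 2, 17 (2 points).
  x = 9: rhs = 9, matching y values: 3, 16 (2 points).
  x = 10: rhs = 11, matching y values: 7, 12 (2 points).
  x = 11: rhs = 16, matching y values: 4, 15 (2 points).
  x = 12: rhs = 11, matching y values: 7, 12 (2 points).
  x = 13: rhs = 2, matching y values: none (0 points).
  x = 14: rhs = 14, matching y values: none (0 points).
  x = 15: rhs = 15, matching y values: none (0 points).
  x = 16: rhs = 11, matching y values: 7, 12 (2 points).
  x = 17: rhs = 8, matching y values: none (0 points).
  x = 18: rhs = 12, matching y values: none (0 points).
Total affine count: 20.
Full point count |E(F_19)| = 20 + 1 = 21.
Hasse bound: |21 − (19+1)| = |1| = 1 ≤ 2√19 ≈ 8.7178 ✓.


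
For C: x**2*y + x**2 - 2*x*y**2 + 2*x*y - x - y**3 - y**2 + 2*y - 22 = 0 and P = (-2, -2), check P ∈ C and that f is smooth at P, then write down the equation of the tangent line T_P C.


Tangent line at P: -9*x - 22*y - 62 = 0.

Step 1: f(-2, -2) = 0, so P lies on C.
Step 2: partial derivatives
  f_x(x, y) = 2*x*y + 2*x - 2*y**2 + 2*y - 1, f_y(x, y) = x**2 - 4*x*y + 2*x - 3*y**2 - 2*y + 2.
  f_x(P) = -9, f_y(P) = -22 (gradient nonzero, so P is smooth).
Step 3: tangent line at P: -9·(x − -2) + -22·(y − -2) = 0.
Expanding: -9*x - 22*y - 62 = 0.


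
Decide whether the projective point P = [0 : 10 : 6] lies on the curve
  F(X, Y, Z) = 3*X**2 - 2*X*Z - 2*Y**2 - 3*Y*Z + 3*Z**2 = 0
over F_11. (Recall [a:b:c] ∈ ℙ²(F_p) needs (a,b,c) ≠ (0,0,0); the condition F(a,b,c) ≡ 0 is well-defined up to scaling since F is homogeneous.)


F(0,10,6) ≡ 3 (mod 11); P is NOT on the curve.

Evaluate F(0, 10, 6) term-by-term (mod 11).
  3*X**2 ↦ 3·0·1·1 = 0
  -2*X*Z ↦ -2·0·1·6 = 0
  -2*Y**2 ↦ -2·1·100·1 = -200
  -3*Y*Z ↦ -3·1·10·6 = -180
  3*Z**2 ↦ 3·1·1·36 = 108
Sum: F(0, 10, 6) = (0) + (0) + (-200) + (-180) + (108) = -272.
Reducing mod 11: -272 ≡ 3 (mod 11).
Since F(a, b, c) ≡ 3 ≠ 0 (mod 11), P does NOT lie on the curve.


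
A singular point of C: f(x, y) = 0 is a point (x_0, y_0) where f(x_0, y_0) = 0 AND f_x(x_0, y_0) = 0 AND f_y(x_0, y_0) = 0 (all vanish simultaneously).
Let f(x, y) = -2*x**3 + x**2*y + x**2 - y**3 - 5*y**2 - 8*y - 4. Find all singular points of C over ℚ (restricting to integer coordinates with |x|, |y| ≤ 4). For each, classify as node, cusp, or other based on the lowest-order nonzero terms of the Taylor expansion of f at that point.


Singular points: {(0, -2)}; classification: node.

Compute partial derivatives:
  f_x = -6*x**2 + 2*x*y + 2*x.
  f_y = x**2 - 3*y**2 - 10*y - 8.
Scan x_0 ∈ {−4, ..., 4}. For each x_0, f_y(x_0, y) is a polynomial in y; find its integer roots y ∈ {−4, ..., 4}, then test f_x and f at those candidates.
  x = -4: f_y(-4, y) = -3*y**2 - 10*y + 8; vanishes at y ∈ {-4}. (-4, -4): f_x = -72 ≠ 0.
  x = -3: f_y(-3, y) = -3*y**2 - 10*y + 1; no integer root y with |y| ≤ 4.
  x = -2: f_y(-2, y) = -3*y**2 - 10*y - 4; no integer root y with |y| ≤ 4.
  x = -1: f_y(-1, y) = -3*y**2 - 10*y - 7; vanishes at y ∈ {-1}. (-1, -1): f_x = -6 ≠ 0.
  x = 0: f_y(0, y) = -3*y**2 - 10*y - 8; vanishes at y ∈ {-2}. (0, -2): f_x = 0, f = 0 — SINGULAR.
  x = 1: f_y(1, y) = -3*y**2 - 10*y - 7; vanishes at y ∈ {-1}. (1, -1): f_x = -6 ≠ 0.
  x = 2: f_y(2, y) = -3*y**2 - 10*y - 4; no integer root y with |y| ≤ 4.
  x = 3: f_y(3, y) = -3*y**2 - 10*y + 1; no integer root y with |y| ≤ 4.
  x = 4: f_y(4, y) = -3*y**2 - 10*y + 8; vanishes at y ∈ {-4}. (4, -4): f_x = -120 ≠ 0.
Only singular point on the grid: (0, -2).
Classify: substitute x = 0 + u, y = -2 + v and expand: f = -2*u**3 + u**2*v - u**2 - v**3 + v**2.
No constant or linear terms (consistent with a singular point). Quadratic part: -u**2 + v**2. Cubic part: -2*u**3 + u**2*v - v**3.
The quadratic part v**2 - u**2 = (v − u)(v + u) splits into two distinct linear factors, so there are two distinct tangent lines y − -2 = ±(x − 0) — this is a node (ordinary double point).
Classification: node.


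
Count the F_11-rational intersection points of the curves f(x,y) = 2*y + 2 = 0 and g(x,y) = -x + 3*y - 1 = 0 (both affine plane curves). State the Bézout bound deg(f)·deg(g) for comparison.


Common zeros: {(7, 10)}; count = 1; Bézout bound = 1.

deg(f) = 1, deg(g) = 1, so Bézout bound = 1.
Scan x ∈ F_11. For each x, list the y ∈ F_11 with f(x, y) ≡ 0 and those with g(x, y) ≡ 0 (mod 11); the common zeros in that column are the intersection.
  x = 0: f ≡ 0 at y ∈ {10}; g ≡ 0 at y ∈ {4}; common: ∅.
  x = 1: f ≡ 0 at y ∈ {10}; g ≡ 0 at y ∈ {8}; common: ∅.
  x = 2: f ≡ 0 at y ∈ {10}; g ≡ 0 at y ∈ {1}; common: ∅.
  x = 3: f ≡ 0 at y ∈ {10}; g ≡ 0 at y ∈ {5}; common: ∅.
  x = 4: f ≡ 0 at y ∈ {10}; g ≡ 0 at y ∈ {9}; common: ∅.
  x = 5: f ≡ 0 at y ∈ {10}; g ≡ 0 at y ∈ {2}; common: ∅.
  x = 6: f ≡ 0 at y ∈ {10}; g ≡ 0 at y ∈ {6}; common: ∅.
  x = 7: f ≡ 0 at y ∈ {10}; g ≡ 0 at y ∈ {10}; common: {10}.
  x = 8: f ≡ 0 at y ∈ {10}; g ≡ 0 at y ∈ {3}; common: ∅.
  x = 9: f ≡ 0 at y ∈ {10}; g ≡ 0 at y ∈ {7}; common: ∅.
  x = 10: f ≡ 0 at y ∈ {10}; g ≡ 0 at y ∈ {0}; common: ∅.
Collecting: common zeros = {(7, 10)}, so the count is 1.
Comparison with the Bézout bound: 1 ≤ 1 = deg(f)·deg(g), as expected for curves with no common component (the bound is attained).


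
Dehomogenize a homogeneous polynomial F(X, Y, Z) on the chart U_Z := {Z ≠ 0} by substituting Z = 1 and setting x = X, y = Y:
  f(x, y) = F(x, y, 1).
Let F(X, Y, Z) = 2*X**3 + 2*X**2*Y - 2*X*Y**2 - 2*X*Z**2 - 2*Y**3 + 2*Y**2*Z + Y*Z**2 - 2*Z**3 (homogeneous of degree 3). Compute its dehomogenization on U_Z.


f(x, y) = 2*x**3 + 2*x**2*y - 2*x*y**2 - 2*x - 2*y**3 + 2*y**2 + y - 2

On U_Z we set Z = 1. Each monomial c·X^i·Y^j·Z^k in F becomes c·x^i·y^j·1^k = c·x^i·y^j.
Substituting Z = 1: F(X, Y, 1) = 2*x**3 + 2*x**2*y - 2*x*y**2 - 2*x - 2*y**3 + 2*y**2 + y - 2.
Note: deg(f) ≤ deg(F) = 3; strict inequality happens when F is divisible by Z (lost terms).


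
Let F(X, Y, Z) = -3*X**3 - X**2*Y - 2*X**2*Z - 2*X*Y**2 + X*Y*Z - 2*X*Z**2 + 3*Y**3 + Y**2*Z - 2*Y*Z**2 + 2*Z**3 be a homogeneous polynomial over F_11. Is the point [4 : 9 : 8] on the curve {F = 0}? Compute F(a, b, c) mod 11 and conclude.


F(4,9,8) ≡ 0 (mod 11); P is on the curve.

Evaluate F(4, 9, 8) term-by-term (mod 11).
  -3*X**3 ↦ -3·64·1·1 = -192
  -X**2*Y ↦ -1·16·9·1 = -144
  -2*X**2*Z ↦ -2·16·1·8 = -256
  -2*X*Y**2 ↦ -2·4·81·1 = -648
  X*Y*Z ↦ 1·4·9·8 = 288
  -2*X*Z**2 ↦ -2·4·1·64 = -512
  3*Y**3 ↦ 3·1·729·1 = 2187
  Y**2*Z ↦ 1·1·81·8 = 648
  -2*Y*Z**2 ↦ -2·1·9·64 = -1152
  2*Z**3 ↦ 2·1·1·512 = 1024
Sum: F(4, 9, 8) = (-192) + (-144) + (-256) + (-648) + (288) + (-512) + (2187) + (648) + (-1152) + (1024) = 1243.
Reducing mod 11: 1243 ≡ 0 (mod 11).
Since F(a, b, c) ≡ 0 (mod 11), P lies on the curve.


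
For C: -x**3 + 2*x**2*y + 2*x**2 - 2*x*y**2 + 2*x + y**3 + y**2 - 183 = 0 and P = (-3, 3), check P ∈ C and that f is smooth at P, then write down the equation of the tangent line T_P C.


Tangent line at P: -91*x + 87*y - 534 = 0.

Step 1: f(-3, 3) = 0, so P lies on C.
Step 2: partial derivatives
  f_x(x, y) = -3*x**2 + 4*x*y + 4*x - 2*y**2 + 2, f_y(x, y) = 2*x**2 - 4*x*y + 3*y**2 + 2*y.
  f_x(P) = -91, f_y(P) = 87 (gradient nonzero, so P is smooth).
Step 3: tangent line at P: -91·(x − -3) + 87·(y − 3) = 0.
Expanding: -91*x + 87*y - 534 = 0.


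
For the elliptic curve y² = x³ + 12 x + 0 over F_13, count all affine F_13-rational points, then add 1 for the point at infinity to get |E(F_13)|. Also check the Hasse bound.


Affine points = {(0, 0), (1, 0), (5, 4), (5, 9), (8, 6), (8, 7), (12, 0)}; affine count = 7; |E(F_13)| = 8.

Discriminant check: Δ ∝ 4a³ + 27b² = 4·12³ + 27·0² = 4·1728 + 27·0 ≡ 9 (mod 13). Nonzero ⇒ E is nonsingular.
For each x ∈ F_13, compute rhs = x³ + 12·x + 0 mod 13, then count y ∈ F_13 with y² ≡ rhs.
  x = 0: rhs = 0, matching y values: 0 (1 points).
  x = 1: rhs = 0, matching y values: 0 (1 points).
  x = 2: rhs = 6, matching y values: none (0 points).
  x = 3: rhs = 11, matching y values: none (0 points).
  x = 4: rhs = 8, matching y values: none (0 points).
  x = 5: rhs = 3, matching y values: 4, 9 (2 points).
  x = 6: rhs = 2, matching y values: none (0 points).
  x = 7: rhs = 11, matching y values: none (0 points).
  x = 8: rhs = 10, matching y values: 6, 7 (2 points).
  x = 9: rhs = 5, matching y values: none (0 points).
  x = 10: rhs = 2, matching y values: none (0 points).
  x = 11: rhs = 7, matching y values: none (0 points).
  x = 12: rhs = 0, matching y values: 0 (1 points).
Total affine count: 7.
Full point count |E(F_13)| = 7 + 1 = 8.
Hasse bound: |8 − (13+1)| = |-6| = 6 ≤ 2√13 ≈ 7.2111 ✓.


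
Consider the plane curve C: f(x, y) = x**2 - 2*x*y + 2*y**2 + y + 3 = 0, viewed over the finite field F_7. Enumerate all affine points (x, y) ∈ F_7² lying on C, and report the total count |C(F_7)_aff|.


Affine F_7-points: {(1, 5), (1, 6), (2, 0), (2, 5), (4, 1), (4, 6), (5, 0), (5, 1)}; count = 8.

For each of the 49 pairs (x, y) ∈ F_7², evaluate f(x, y) mod 7. Record the zeros.
  x = 0: [0↦3, 1↦6, 2↦6, 3↦3, 4↦4, 5↦2, 6↦4]  zeros at y ∈ ∅
  x = 1: [0↦4, 1↦5, 2↦3, 3↦5, 4↦4, 5↦0, 6↦0]  zeros at y ∈ {5, 6}
  x = 2: [0↦0, 1↦6, 2↦2, 3↦2, 4↦6, 5↦0, 6↦5]  zeros at y ∈ {0, 5}
  x = 3: [0↦5, 1↦2, 2↦3, 3↦1, 4↦3, 5↦2, 6↦5]  zeros at y ∈ ∅
  x = 4: [0↦5, 1↦0, 2↦6, 3↦2, 4↦2, 5↦6, 6↦0]  zeros at y ∈ {1, 6}
  x = 5: [0↦0, 1↦0, 2↦4, 3↦5, 4↦3, 5↦5, 6↦4]  zeros at y ∈ {0, 1}
  x = 6: [0↦4, 1↦2, 2↦4, 3↦3, 4↦6, 5↦6, 6↦3]  zeros at y ∈ ∅
Collecting zeros: affine points = {(1, 5), (1, 6), (2, 0), (2, 5), (4, 1), (4, 6), (5, 0), (5, 1)}.
Total count |C(F_7)_aff| = 8.


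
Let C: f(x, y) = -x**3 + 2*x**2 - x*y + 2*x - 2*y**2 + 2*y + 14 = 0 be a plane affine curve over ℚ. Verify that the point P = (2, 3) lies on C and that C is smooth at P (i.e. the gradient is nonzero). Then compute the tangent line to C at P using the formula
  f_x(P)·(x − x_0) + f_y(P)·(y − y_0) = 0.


Tangent line at P: -5*x - 12*y + 46 = 0.

Step 1: f(2, 3) = 0, so P lies on C.
Step 2: partial derivatives
  f_x(x, y) = -3*x**2 + 4*x - y + 2, f_y(x, y) = -x - 4*y + 2.
  f_x(P) = -5, f_y(P) = -12 (gradient nonzero, so P is smooth).
Step 3: tangent line at P: -5·(x − 2) + -12·(y − 3) = 0.
Expanding: -5*x - 12*y + 46 = 0.


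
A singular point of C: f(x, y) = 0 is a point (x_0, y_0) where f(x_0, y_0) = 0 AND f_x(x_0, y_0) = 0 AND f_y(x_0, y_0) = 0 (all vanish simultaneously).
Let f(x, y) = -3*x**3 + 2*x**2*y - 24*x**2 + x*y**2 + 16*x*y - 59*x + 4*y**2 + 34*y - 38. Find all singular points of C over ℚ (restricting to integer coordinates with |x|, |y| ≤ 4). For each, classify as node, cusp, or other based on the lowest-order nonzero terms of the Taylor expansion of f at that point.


Singular points: {(-3, -2)}; classification: node.

Compute partial derivatives:
  f_x = -9*x**2 + 4*x*y - 48*x + y**2 + 16*y - 59.
  f_y = 2*x**2 + 2*x*y + 16*x + 8*y + 34.
Scan x_0 ∈ {−4, ..., 4}. For each x_0, f_y(x_0, y) is a polynomial in y; find its integer roots y ∈ {−4, ..., 4}, then test f_x and f at those candidates.
  x = -4: f_y(-4, y) = 2; no integer root y with |y| ≤ 4.
  x = -3: f_y(-3, y) = 2*y + 4; vanishes at y ∈ {-2}. (-3, -2): f_x = 0, f = 0 — SINGULAR.
  x = -2: f_y(-2, y) = 4*y + 10; no integer root y with |y| ≤ 4.
  x = -1: f_y(-1, y) = 6*y + 20; no integer root y with |y| ≤ 4.
  x = 0: f_y(0, y) = 8*y + 34; no integer root y with |y| ≤ 4.
  x = 1: f_y(1, y) = 10*y + 52; no integer root y with |y| ≤ 4.
  x = 2: f_y(2, y) = 12*y + 74; no integer root y with |y| ≤ 4.
  x = 3: f_y(3, y) = 14*y + 100; no integer root y with |y| ≤ 4.
  x = 4: f_y(4, y) = 16*y + 130; no integer root y with |y| ≤ 4.
Only singular point on the grid: (-3, -2).
Classify: substitute x = -3 + u, y = -2 + v and expand: f = -3*u**3 + 2*u**2*v - u**2 + u*v**2 + v**2.
No constant or linear terms (consistent with a singular point). Quadratic part: -u**2 + v**2. Cubic part: -3*u**3 + 2*u**2*v + u*v**2.
The quadratic part v**2 - u**2 = (v − u)(v + u) splits into two distinct linear factors, so there are two distinct tangent lines y − -2 = ±(x − -3) — this is a node (ordinary double point).
Classification: node.


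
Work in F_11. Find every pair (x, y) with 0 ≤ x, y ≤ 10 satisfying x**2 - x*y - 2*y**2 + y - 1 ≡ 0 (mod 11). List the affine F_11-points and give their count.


Affine F_11-points: {(0, 8), (0, 9), (1, 0), (2, 1), (2, 4), (8, 5), (8, 8), (9, 9), (10, 0), (10, 1)}; count = 10.

For each of the 121 pairs (x, y) ∈ F_11², evaluate f(x, y) mod 11. Record the zeros.
  x = 0: [0↦10, 1↦9, 2↦4, 3↦6, 4↦4, 5↦9, 6↦10, 7↦7, 8↦0, 9↦0, 10↦7]  zeros at y ∈ {8, 9}
  x = 1: [0↦0, 1↦9, 2↦3, 3↦4, 4↦1, 5↦5, 6↦5, 7↦1, 8↦4, 9↦3, 10↦9]  zeros at y ∈ {0}
  x = 2: [0↦3, 1↦0, 2↦4, 3↦4, 4↦0, 5↦3, 6↦2, 7↦8, 8↦10, 9↦8, 10↦2]  zeros at y ∈ {1, 4}
  x = 3: [0↦8, 1↦4, 2↦7, 3↦6, 4↦1, 5↦3, 6↦1, 7↦6, 8↦7, 9↦4, 10↦8]  zeros at y ∈ ∅
  x = 4: [0↦4, 1↦10, 2↦1, 3↦10, 4↦4, 5↦5, 6↦2, 7↦6, 8↦6, 9↦2, 10↦5]  zeros at y ∈ ∅
  x = 5: [0↦2, 1↦7, 2↦8, 3↦5, 4↦9, 5↦9, 6↦5, 7↦8, 8↦7, 9↦2, 10↦4]  zeros at y ∈ ∅
  x = 6: [0↦2, 1↦6, 2↦6, 3↦2, 4↦5, 5↦4, 6↦10, 7↦1, 8↦10, 9↦4, 10↦5]  zeros at y ∈ ∅
  x = 7: [0↦4, 1↦7, 2↦6, 3↦1, 4↦3, 5↦1, 6↦6, 7↦7, 8↦4, 9↦8, 10↦8]  zeros at y ∈ ∅
  x = 8: [0↦8, 1↦10, 2↦8, 3↦2, 4↦3, 5↦0, 6↦4, 7↦4, 8↦0, 9↦3, 10↦2]  zeros at y ∈ {5, 8}
  x = 9: [0↦3, 1↦4, 2↦1, 3↦5, 4↦5, 5↦1, 6↦4, 7↦3, 8↦9, 9↦0, 10↦9]  zeros at y ∈ {9}
  x = 10: [0↦0, 1↦0, 2↦7, 3↦10, 4↦9, 5↦4, 6↦6, 7↦4, 8↦9, 9↦10, 10↦7]  zeros at y ∈ {0, 1}
Collecting zeros: affine points = {(0, 8), (0, 9), (1, 0), (2, 1), (2, 4), (8, 5), (8, 8), (9, 9), (10, 0), (10, 1)}.
Total count |C(F_11)_aff| = 10.


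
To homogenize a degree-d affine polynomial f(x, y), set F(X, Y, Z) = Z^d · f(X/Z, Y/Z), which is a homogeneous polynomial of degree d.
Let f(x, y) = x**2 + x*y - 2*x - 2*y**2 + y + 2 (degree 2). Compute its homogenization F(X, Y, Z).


F(X, Y, Z) = X**2 + X*Y - 2*X*Z - 2*Y**2 + Y*Z + 2*Z**2

deg(f) = 2.
Substitute x = X/Z, y = Y/Z into f, then multiply by Z^2.
  monomial 1·x^2·y^0 ↦ 1·X^2·Y^0·Z^0.
  monomial 1·x^1·y^1 ↦ 1·X^1·Y^1·Z^0.
  monomial -2·x^1·y^0 ↦ -2·X^1·Y^0·Z^1.
  monomial -2·x^0·y^2 ↦ -2·X^0·Y^2·Z^0.
  monomial 1·x^0·y^1 ↦ 1·X^0·Y^1·Z^1.
  monomial 2·x^0·y^0 ↦ 2·X^0·Y^0·Z^2.
Collecting: F(X, Y, Z) = X**2 + X*Y - 2*X*Z - 2*Y**2 + Y*Z + 2*Z**2.


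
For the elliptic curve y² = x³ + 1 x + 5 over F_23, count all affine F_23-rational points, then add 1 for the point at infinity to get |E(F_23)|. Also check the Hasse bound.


Affine points = {(3, 9), (3, 14), (4, 2), (4, 21), (10, 7), (10, 16), (11, 6), (11, 17), (14, 7), (14, 16), (16, 0), (17, 6), (17, 17), (18, 6), (18, 17), (19, 11), (19, 12), (21, 8), (21, 15), (22, 7), (22, 16)}; affine count = 21; |E(F_23)| = 22.

Discriminant check: Δ ∝ 4a³ + 27b² = 4·1³ + 27·5² = 4·1 + 27·25 ≡ 12 (mod 23). Nonzero ⇒ E is nonsingular.
For each x ∈ F_23, compute rhs = x³ + 1·x + 5 mod 23, then count y ∈ F_23 with y² ≡ rhs.
  x = 0: rhs = 5, matching y values: none (0 points).
  x = 1: rhs = 7, matching y values: none (0 points).
  x = 2: rhs = 15, matching y values: none (0 points).
  x = 3: rhs = 12, matching y values: 9, 14 (2 points).
  x = 4: rhs = 4, matching y values: 2, 21 (2 points).
  x = 5: rhs = 20, matching y values: none (0 points).
  x = 6: rhs = 20, matching y values: none (0 points).
  x = 7: rhs = 10, matching y values: none (0 points).
  x = 8: rhs = 19, matching y values: none (0 points).
  x = 9: rhs = 7, matching y values: none (0 points).
  x = 10: rhs = 3, matching y values: 7, 16 (2 points).
  x = 11: rhs = 13, matching y values: 6, 17 (2 points).
  x = 12: rhs = 20, matching y values: none (0 points).
  x = 13: rhs = 7, matching y values: none (0 points).
  x = 14: rhs = 3, matching y values: 7, 16 (2 points).
  x = 15: rhs = 14, matching y values: none (0 points).
  x = 16: rhs = 0, matching y values: 0 (1 points).
  x = 17: rhs = 13, matching y values: 6, 17 (2 points).
  x = 18: rhs = 13, matching y values: 6, 17 (2 points).
  x = 19: rhs = 6, matching y values: 11, 12 (2 points).
  x = 20: rhs = 21, matching y values: none (0 points).
  x = 21: rhs = 18, matching y values: 8, 15 (2 points).
  x = 22: rhs = 3, matching y values: 7, 16 (2 points).
Total affine count: 21.
Full point count |E(F_23)| = 21 + 1 = 22.
Hasse bound: |22 − (23+1)| = |-2| = 2 ≤ 2√23 ≈ 9.5917 ✓.


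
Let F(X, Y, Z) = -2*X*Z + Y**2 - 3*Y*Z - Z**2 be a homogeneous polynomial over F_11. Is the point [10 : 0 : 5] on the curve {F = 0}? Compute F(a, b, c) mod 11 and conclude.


F(10,0,5) ≡ 7 (mod 11); P is NOT on the curve.

Evaluate F(10, 0, 5) term-by-term (mod 11).
  -2*X*Z ↦ -2·10·1·5 = -100
  Y**2 ↦ 1·1·0·1 = 0
  -3*Y*Z ↦ -3·1·0·5 = 0
  -Z**2 ↦ -1·1·1·25 = -25
Sum: F(10, 0, 5) = (-100) + (0) + (0) + (-25) = -125.
Reducing mod 11: -125 ≡ 7 (mod 11).
Since F(a, b, c) ≡ 7 ≠ 0 (mod 11), P does NOT lie on the curve.


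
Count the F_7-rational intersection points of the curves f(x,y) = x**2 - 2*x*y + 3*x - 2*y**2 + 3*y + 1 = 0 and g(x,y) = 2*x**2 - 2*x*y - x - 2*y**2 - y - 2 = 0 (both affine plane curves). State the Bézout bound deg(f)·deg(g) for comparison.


Common zeros: ∅; count = 0; Bézout bound = 4.

deg(f) = 2, deg(g) = 2, so Bézout bound = 4.
Scan x ∈ F_7. For each x, list the y ∈ F_7 with f(x, y) ≡ 0 and those with g(x, y) ≡ 0 (mod 7); the common zeros in that column are the intersection.
  x = 0: f ≡ 0 at y ∈ ∅; g ≡ 0 at y ∈ ∅; common: ∅.
  x = 1: f ≡ 0 at y ∈ ∅; g ≡ 0 at y ∈ {3, 6}; common: ∅.
  x = 2: f ≡ 0 at y ∈ ∅; g ≡ 0 at y ∈ {2, 6}; common: ∅.
  x = 3: f ≡ 0 at y ∈ {1}; g ≡ 0 at y ∈ ∅; common: ∅.
  x = 4: f ≡ 0 at y ∈ ∅; g ≡ 0 at y ∈ {2, 4}; common: ∅.
  x = 5: f ≡ 0 at y ∈ ∅; g ≡ 0 at y ∈ ∅; common: ∅.
  x = 6: f ≡ 0 at y ∈ ∅; g ≡ 0 at y ∈ {1, 3}; common: ∅.
Collecting: common zeros = ∅, so the count is 0.
Comparison with the Bézout bound: 0 ≤ 4 = deg(f)·deg(g), as expected for curves with no common component (the affine F_7-count falls short of the bound because intersections may lie at infinity, over extension fields, or carry multiplicity).


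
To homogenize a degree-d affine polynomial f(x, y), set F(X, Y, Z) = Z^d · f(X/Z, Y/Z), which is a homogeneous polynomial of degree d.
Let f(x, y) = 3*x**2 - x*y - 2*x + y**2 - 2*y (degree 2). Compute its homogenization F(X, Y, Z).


F(X, Y, Z) = 3*X**2 - X*Y - 2*X*Z + Y**2 - 2*Y*Z

deg(f) = 2.
Substitute x = X/Z, y = Y/Z into f, then multiply by Z^2.
  monomial 3·x^2·y^0 ↦ 3·X^2·Y^0·Z^0.
  monomial -1·x^1·y^1 ↦ -1·X^1·Y^1·Z^0.
  monomial -2·x^1·y^0 ↦ -2·X^1·Y^0·Z^1.
  monomial 1·x^0·y^2 ↦ 1·X^0·Y^2·Z^0.
  monomial -2·x^0·y^1 ↦ -2·X^0·Y^1·Z^1.
Collecting: F(X, Y, Z) = 3*X**2 - X*Y - 2*X*Z + Y**2 - 2*Y*Z.
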